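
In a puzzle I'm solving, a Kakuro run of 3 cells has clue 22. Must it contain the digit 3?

Counterexample: {5,8,9} sums to 22 without using 3.

No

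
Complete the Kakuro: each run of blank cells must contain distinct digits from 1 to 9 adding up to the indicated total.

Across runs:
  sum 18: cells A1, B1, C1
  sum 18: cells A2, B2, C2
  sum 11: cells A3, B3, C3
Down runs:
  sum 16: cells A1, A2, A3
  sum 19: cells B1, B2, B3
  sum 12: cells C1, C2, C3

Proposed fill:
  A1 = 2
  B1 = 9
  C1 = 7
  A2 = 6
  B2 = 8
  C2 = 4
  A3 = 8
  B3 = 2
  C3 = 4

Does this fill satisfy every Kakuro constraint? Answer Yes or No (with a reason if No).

No — the across run A3–C3 sums to 14, not 11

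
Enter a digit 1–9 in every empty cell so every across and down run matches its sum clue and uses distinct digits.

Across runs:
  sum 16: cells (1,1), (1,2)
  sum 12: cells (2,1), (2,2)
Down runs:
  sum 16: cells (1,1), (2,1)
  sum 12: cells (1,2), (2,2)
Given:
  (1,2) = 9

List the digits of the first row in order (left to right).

7, 9

16 in 2 cells must be {7,9}.
(1,1) = 16 − 9 = 7 completes the 16 across.
(2,1) = 16 − 7 = 9 completes the 16 down.
(2,2) = 12 − 9 = 3 completes the 12 across.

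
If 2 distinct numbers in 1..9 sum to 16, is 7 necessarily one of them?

Yes

The only way to make 16 from 2 distinct digits is {7,9}, which contains 7.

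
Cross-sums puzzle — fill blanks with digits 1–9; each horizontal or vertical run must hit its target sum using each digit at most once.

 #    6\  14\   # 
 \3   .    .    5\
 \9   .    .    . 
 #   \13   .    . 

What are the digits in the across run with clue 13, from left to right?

3 in 2 cells must be {1,2}.
The 13 across and the 5 down share only 4, so R3C3 = 4.
R2C3 = 5 − 4 = 1 completes the 5 down.
R3C2 = 13 − 4 = 9 completes the 13 across.
No cell is forced outright now. R2C1 can only be 2 or 5 (the digits allowed by both its 9 across and its 6 down). If R2C1 = 2: then R1C1 would have to be in {1,2} for the 3 across but in {4} for the 6 down — contradiction. So R2C1 = 5.
R1C1 = 6 − 5 = 1 completes the 6 down.
R1C2 = 3 − 1 = 2 completes the 3 across.
R2C2 = 9 − 6 = 3 completes the 9 across.

9 4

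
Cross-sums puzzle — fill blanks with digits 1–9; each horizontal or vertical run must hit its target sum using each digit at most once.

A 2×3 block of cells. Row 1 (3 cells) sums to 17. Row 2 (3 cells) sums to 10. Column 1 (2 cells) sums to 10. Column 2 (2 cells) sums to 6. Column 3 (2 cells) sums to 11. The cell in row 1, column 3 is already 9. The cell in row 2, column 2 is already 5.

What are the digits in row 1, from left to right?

7 1 9

(1,2) = 6 − 5 = 1 completes the 6 down.
(2,3) = 11 − 9 = 2 completes the 11 down.
(1,1) = 17 − 10 = 7 completes the 17 across.
(2,1) = 10 − 7 = 3 completes the 10 across.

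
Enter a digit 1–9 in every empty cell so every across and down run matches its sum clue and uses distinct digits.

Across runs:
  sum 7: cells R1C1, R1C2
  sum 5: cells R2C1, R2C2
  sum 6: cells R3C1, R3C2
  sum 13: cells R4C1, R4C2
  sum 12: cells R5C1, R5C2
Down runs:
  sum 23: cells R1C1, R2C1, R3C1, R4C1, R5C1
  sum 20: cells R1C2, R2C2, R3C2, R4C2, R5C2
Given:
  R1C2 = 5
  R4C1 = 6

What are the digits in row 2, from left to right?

1, 4

R1C1 = 7 − 5 = 2 completes the 7 across.
R4C2 = 13 − 6 = 7 completes the 13 across.
Nothing is forced directly, so branch on R3C2, whose candidates are 1 or 4. If R3C2 = 4: then R3C1 would have to be in {2} for the 6 across but in {1,3,4,5,7,8,9} for the 23 down — contradiction. So R3C2 = 1.
R3C1 = 6 − 1 = 5 completes the 6 across.
No cell is forced outright now. R2C1 can only be 1 or 3 (the digits allowed by both its 5 across and its 23 down). If R2C1 = 3: then R2C2 would have to be in {2} for the 5 across but in {3,4} for the 20 down — contradiction. So R2C1 = 1.
R2C2 = 5 − 1 = 4 completes the 5 across.
R5C1 = 23 − 14 = 9 completes the 23 down.
R5C2 = 12 − 9 = 3 completes the 12 across.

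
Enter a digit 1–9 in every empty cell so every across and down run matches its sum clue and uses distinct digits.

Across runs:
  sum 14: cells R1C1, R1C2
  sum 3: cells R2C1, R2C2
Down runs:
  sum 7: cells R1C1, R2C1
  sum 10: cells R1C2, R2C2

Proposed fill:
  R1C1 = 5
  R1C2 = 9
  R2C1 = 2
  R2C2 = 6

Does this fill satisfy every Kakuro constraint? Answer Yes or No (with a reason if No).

No — the across run R2C1–R2C2 sums to 8, not 3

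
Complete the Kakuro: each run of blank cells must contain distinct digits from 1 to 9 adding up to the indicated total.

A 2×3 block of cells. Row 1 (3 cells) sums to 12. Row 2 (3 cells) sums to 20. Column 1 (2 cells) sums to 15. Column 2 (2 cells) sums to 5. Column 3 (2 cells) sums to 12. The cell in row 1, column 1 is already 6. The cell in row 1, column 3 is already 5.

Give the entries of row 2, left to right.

9, 4, 7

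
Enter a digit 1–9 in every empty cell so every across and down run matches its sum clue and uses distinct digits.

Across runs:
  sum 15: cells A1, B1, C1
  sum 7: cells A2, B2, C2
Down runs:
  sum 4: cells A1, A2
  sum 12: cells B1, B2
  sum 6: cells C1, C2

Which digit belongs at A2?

7 in 3 cells must be {1,2,4}; 4 in 2 cells must be {1,3}.
The 7 across and the 4 down share only 1, so A2 = 1.
Given what's placed, B2 must be 4 to fit the 7 across and 12 down.
C2 = 7 − 5 = 2 completes the 7 across.
A1 = 4 − 1 = 3 completes the 4 down.
B1 = 12 − 4 = 8 completes the 12 down.
C1 = 15 − 11 = 4 completes the 15 across.

1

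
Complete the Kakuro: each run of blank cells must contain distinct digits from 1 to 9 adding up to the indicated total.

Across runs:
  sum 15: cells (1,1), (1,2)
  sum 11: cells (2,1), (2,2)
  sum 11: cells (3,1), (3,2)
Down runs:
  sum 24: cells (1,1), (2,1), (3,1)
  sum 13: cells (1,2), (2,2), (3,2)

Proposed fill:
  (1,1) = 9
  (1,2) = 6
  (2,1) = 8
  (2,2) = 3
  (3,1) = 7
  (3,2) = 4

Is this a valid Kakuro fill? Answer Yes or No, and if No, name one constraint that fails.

Yes

Across: 9+6=15; 8+3=11; 7+4=11. Down: 9+8+7=24; 6+3+4=13. No digit repeats within any run.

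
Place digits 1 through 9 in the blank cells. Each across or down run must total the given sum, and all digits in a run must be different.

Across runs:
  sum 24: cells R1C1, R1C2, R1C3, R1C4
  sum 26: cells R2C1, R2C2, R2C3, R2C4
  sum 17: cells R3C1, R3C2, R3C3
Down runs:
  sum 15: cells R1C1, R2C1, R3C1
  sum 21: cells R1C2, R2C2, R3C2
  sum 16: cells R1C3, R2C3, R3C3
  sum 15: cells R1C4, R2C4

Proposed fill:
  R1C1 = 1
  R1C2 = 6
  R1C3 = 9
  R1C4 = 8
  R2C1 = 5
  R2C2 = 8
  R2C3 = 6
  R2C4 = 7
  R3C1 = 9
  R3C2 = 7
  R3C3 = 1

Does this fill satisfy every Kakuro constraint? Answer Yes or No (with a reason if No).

Across: 1+6+9+8=24; 5+8+6+7=26; 9+7+1=17. Down: 1+5+9=15; 6+8+7=21; 9+6+1=16; 8+7=15. No digit repeats within any run.

Yes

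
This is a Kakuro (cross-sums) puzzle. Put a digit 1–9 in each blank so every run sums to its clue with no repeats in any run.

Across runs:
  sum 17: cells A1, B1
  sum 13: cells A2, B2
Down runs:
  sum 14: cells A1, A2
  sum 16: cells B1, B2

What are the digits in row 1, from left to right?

8, 9

17 in 2 cells must be {8,9}; 16 in 2 cells must be {7,9}.
The 17 across and the 16 down share only 9, so B1 = 9.
B2 = 16 − 9 = 7 completes the 16 down.
A1 = 17 − 9 = 8 completes the 17 across.
A2 = 13 − 7 = 6 completes the 13 across.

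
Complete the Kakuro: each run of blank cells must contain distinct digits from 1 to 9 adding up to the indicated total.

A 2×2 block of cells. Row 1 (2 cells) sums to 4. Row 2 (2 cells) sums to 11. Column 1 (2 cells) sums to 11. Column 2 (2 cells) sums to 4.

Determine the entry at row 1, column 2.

4 in 2 cells must be {1,3}.
The 4 across and the 11 down share only 3, so (1,1) = 3.
(1,2) = 4 − 3 = 1 completes the 4 across.
(2,1) = 11 − 3 = 8 completes the 11 down.
(2,2) = 11 − 8 = 3 completes the 11 across.

1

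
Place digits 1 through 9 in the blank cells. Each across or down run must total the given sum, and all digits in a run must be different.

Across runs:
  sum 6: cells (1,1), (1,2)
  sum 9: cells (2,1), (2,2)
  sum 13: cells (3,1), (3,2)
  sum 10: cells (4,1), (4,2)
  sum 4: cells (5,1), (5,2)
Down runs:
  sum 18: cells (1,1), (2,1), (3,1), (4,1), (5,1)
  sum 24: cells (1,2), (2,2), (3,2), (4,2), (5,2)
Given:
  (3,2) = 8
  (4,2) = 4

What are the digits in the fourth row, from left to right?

4 in 2 cells must be {1,3}.
(3,1) = 13 − 8 = 5 completes the 13 across.
(4,1) = 10 − 4 = 6 completes the 10 across.

6 4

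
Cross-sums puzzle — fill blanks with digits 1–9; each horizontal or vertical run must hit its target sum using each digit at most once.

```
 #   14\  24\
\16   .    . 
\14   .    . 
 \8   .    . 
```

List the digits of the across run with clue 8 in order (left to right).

1 7

16 in 2 cells must be {7,9}; 24 in 3 cells must be {7,8,9}.
The 8 across and the 24 down share only 7, so R3C2 = 7.
Given what's placed, R1C2 must be 9 to fit the 16 across and 24 down.
R2C2 = 24 − 16 = 8 completes the 24 down.
R3C1 = 8 − 7 = 1 completes the 8 across.
R1C1 = 16 − 9 = 7 completes the 16 across.
R2C1 = 14 − 8 = 6 completes the 14 across.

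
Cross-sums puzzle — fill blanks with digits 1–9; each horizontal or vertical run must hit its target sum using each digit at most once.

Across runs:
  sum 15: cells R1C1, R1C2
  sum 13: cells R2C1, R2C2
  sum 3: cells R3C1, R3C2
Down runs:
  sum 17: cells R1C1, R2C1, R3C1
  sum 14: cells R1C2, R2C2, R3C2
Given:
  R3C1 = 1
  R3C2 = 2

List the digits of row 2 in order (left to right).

9, 4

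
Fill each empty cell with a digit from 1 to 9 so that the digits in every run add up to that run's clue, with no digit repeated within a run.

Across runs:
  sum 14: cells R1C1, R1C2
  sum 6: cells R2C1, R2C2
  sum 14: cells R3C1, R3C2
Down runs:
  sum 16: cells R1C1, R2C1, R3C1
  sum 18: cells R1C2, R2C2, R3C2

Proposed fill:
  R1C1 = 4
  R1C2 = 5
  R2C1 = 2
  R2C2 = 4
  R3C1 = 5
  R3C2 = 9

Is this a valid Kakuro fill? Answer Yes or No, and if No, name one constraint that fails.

No — the across run R1C1–R1C2 sums to 9, not 14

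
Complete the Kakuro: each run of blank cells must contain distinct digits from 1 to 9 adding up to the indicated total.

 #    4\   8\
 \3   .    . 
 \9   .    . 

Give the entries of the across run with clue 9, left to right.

3 6

3 in 2 cells must be {1,2}; 4 in 2 cells must be {1,3}.
The 3 across and the 4 down share only 1, so R1C1 = 1.
R1C2 = 3 − 1 = 2 completes the 3 across.
R2C1 = 4 − 1 = 3 completes the 4 down.
R2C2 = 9 − 3 = 6 completes the 9 across.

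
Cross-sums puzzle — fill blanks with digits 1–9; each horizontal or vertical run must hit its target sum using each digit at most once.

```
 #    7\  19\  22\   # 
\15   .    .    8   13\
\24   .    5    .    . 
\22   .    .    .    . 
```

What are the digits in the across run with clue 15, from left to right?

1, 6, 8

7 in 3 cells must be {1,2,4}.
Given what's placed, R1C2 must be 6 to fit the 15 across and 19 down.
Given what's placed, R2C3 must be 9 to fit the 24 across and 22 down.
R3C2 = 19 − 11 = 8 completes the 19 down.
R3C3 = 22 − 17 = 5 completes the 22 down.
R1C1 = 15 − 14 = 1 completes the 15 across.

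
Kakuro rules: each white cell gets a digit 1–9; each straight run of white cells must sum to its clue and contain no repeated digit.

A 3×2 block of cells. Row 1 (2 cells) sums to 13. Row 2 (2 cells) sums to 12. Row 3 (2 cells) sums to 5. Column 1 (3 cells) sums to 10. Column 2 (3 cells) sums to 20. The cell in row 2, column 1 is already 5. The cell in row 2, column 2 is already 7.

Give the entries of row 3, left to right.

Given what's placed, (1,1) must be 4 to fit the 13 across and 10 down.
(1,2) = 13 − 4 = 9 completes the 13 across.
(3,1) = 10 − 9 = 1 completes the 10 down.
(3,2) = 5 − 1 = 4 completes the 5 across.

1 4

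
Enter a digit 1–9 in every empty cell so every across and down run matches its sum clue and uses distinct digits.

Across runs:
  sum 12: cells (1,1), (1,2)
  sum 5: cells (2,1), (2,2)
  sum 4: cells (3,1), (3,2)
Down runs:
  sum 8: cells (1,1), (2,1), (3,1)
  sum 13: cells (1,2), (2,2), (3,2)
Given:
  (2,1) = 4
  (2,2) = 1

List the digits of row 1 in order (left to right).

4 in 2 cells must be {1,3}.
(1,1) = 3: the only remaining digit allowed by both the 12 across and the 8 down.
(1,2) = 12 − 3 = 9 completes the 12 across.
(3,1) = 8 − 7 = 1 completes the 8 down.
(3,2) = 4 − 1 = 3 completes the 4 across.

3, 9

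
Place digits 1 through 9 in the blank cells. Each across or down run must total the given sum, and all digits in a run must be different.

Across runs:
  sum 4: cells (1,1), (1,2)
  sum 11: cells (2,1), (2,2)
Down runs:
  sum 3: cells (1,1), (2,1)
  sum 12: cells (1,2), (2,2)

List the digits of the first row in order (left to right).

4 in 2 cells must be {1,3}; 3 in 2 cells must be {1,2}.
The 4 across and the 3 down share only 1, so (1,1) = 1.
(1,2) = 4 − 1 = 3 completes the 4 across.
(2,1) = 3 − 1 = 2 completes the 3 down.
(2,2) = 11 − 2 = 9 completes the 11 across.

1 3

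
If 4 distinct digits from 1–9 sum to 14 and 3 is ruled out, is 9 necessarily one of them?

No

Counterexample: {1,2,4,7} sums to 14 under that restriction without using 9.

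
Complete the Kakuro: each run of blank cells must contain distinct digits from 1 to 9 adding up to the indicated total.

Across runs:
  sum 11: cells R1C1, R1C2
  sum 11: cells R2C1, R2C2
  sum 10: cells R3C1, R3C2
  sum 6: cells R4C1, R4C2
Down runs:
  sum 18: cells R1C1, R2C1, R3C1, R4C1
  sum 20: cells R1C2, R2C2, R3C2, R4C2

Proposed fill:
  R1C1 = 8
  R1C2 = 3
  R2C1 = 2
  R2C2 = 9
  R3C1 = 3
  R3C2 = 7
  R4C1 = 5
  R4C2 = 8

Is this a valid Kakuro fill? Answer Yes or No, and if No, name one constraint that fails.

No — the down run R1C2–R4C2 sums to 27, not 20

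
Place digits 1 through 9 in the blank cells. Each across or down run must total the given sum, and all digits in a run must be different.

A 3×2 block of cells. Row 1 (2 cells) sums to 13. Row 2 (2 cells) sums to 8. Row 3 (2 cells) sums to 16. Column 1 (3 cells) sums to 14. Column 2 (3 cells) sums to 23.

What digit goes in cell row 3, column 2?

16 in 2 cells must be {7,9}; 23 in 3 cells must be {6,8,9}.
The 8 across and the 23 down share only 6, so (2,2) = 6.
Given what's placed, (3,2) must be 9 to fit the 16 across and 23 down.
(1,2) = 23 − 15 = 8 completes the 23 down.
(2,1) = 8 − 6 = 2 completes the 8 across.
(3,1) = 16 − 9 = 7 completes the 16 across.
(1,1) = 13 − 8 = 5 completes the 13 across.

9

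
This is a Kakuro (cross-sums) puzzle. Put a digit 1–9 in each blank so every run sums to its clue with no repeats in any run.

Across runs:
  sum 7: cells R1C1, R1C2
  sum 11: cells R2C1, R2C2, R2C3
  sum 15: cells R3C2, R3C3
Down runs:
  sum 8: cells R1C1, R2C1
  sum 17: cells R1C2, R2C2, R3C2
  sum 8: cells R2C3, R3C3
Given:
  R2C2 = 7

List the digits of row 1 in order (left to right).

5 2

Nothing is forced directly, so branch on R2C1, whose candidates are 1 or 3. If R2C1 = 1: then R1C1 would have to be in {1,2,3,4,5,6} for the 7 across but in {7} for the 8 down — contradiction. So R2C1 = 3.
R1C1 = 8 − 3 = 5 completes the 8 down.
R1C2 = 7 − 5 = 2 completes the 7 across.
R2C3 = 11 − 10 = 1 completes the 11 across.
R3C2 = 17 − 9 = 8 completes the 17 down.
R3C3 = 15 − 8 = 7 completes the 15 across.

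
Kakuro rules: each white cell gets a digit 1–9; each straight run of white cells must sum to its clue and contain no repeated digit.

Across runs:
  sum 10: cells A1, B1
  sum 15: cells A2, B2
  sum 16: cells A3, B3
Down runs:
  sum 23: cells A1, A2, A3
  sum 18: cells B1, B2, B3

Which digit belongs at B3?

7

16 in 2 cells must be {7,9}; 23 in 3 cells must be {6,8,9}.
The 16 across and the 23 down share only 9, so A3 = 9.
B3 = 16 − 9 = 7 completes the 16 across.
Nothing is forced directly, so branch on A1, whose candidates are 6 or 8. If A1 = 6: then B1 would have to be in {4} for the 10 across but in {2,3,5,6,8,9} for the 18 down — contradiction. So A1 = 8.
B1 = 10 − 8 = 2 completes the 10 across.
A2 = 23 − 17 = 6 completes the 23 down.
B2 = 15 − 6 = 9 completes the 15 across.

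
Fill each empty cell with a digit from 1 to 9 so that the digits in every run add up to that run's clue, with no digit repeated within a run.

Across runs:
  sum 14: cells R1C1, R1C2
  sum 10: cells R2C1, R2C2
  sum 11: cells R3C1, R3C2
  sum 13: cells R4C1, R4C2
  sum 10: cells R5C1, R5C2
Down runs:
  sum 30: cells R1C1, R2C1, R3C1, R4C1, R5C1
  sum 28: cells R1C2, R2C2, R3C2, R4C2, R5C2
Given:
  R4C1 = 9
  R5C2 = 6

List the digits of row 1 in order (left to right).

6, 8

R4C2 = 13 − 9 = 4 completes the 13 across.
R5C1 = 10 − 6 = 4 completes the 10 across.
No cell is forced outright now. R1C1 can only be 6 or 8 (the digits allowed by both its 14 across and its 30 down). If R1C1 = 8: then R1C2 would have to be in {6} for the 14 across but in {1,2,3,7,8,9} for the 28 down — contradiction. So R1C1 = 6.
R1C2 = 14 − 6 = 8 completes the 14 across.
No cell is forced outright now. R2C1 can only be 3 or 8 (the digits allowed by both its 10 across and its 30 down). If R2C1 = 8: then R2C2 would have to be in {2} for the 10 across but in {1,3,7,9} for the 28 down — contradiction. So R2C1 = 3.
R2C2 = 10 − 3 = 7 completes the 10 across.
R3C1 = 30 − 22 = 8 completes the 30 down.
R3C2 = 11 − 8 = 3 completes the 11 across.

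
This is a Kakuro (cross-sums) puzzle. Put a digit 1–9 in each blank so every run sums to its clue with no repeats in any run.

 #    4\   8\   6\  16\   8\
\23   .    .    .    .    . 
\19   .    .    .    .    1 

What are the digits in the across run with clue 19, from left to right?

4 in 2 cells must be {1,3}; 16 in 2 cells must be {7,9}.
R1C5 = 8 − 1 = 7 completes the 8 down.
R2C1 = 3: the only remaining digit allowed by both the 19 across and the 4 down.
R1C1 = 4 − 3 = 1 completes the 4 down.
Given what's placed, R1C4 must be 9 to fit the 23 across and 16 down.
R2C4 = 16 − 9 = 7 completes the 16 down.
R1C2 = 2: the only remaining digit allowed by both the 23 across and the 8 down.
R1C3 = 23 − 19 = 4 completes the 23 across.
R2C2 = 8 − 2 = 6 completes the 8 down.
R2C3 = 19 − 17 = 2 completes the 19 across.

3 6 2 7 1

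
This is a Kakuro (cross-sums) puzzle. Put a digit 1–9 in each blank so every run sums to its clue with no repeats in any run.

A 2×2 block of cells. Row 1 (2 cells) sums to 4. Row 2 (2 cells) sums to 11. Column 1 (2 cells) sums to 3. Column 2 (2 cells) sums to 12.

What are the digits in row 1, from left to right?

1 3

4 in 2 cells must be {1,3}; 3 in 2 cells must be {1,2}.
The 4 across and the 3 down share only 1, so (1,1) = 1.
(1,2) = 4 − 1 = 3 completes the 4 across.
(2,1) = 3 − 1 = 2 completes the 3 down.
(2,2) = 11 − 2 = 9 completes the 11 across.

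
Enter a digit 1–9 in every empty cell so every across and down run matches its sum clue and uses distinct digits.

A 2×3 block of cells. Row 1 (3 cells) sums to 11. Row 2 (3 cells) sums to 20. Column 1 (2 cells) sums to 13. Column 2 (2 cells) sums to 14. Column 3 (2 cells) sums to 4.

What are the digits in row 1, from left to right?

4 6 1

4 in 2 cells must be {1,3}.
The 20 across and the 4 down share only 3, so (2,3) = 3.
(1,3) = 4 − 3 = 1 completes the 4 down.
Nothing is forced directly, so branch on (1,2), whose candidates are 6 or 8. If (1,2) = 8: then (1,1) would have to be in {2} for the 11 across but in {4,5,6,7,8,9} for the 13 down — contradiction. So (1,2) = 6.
(1,1) = 11 − 7 = 4 completes the 11 across.
(2,1) = 13 − 4 = 9 completes the 13 down.
(2,2) = 20 − 12 = 8 completes the 20 across.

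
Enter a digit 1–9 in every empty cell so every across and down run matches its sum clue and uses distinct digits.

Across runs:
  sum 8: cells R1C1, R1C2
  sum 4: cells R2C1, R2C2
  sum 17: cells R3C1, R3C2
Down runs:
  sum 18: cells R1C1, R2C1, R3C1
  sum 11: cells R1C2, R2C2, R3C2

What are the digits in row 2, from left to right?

4 in 2 cells must be {1,3}; 17 in 2 cells must be {8,9}.
The 17 across and the 11 down share only 8, so R3C2 = 8.
Given what's placed, R2C2 must be 1 to fit the 4 across and 11 down.
R3C1 = 17 − 8 = 9 completes the 17 across.
R1C2 = 11 − 9 = 2 completes the 11 down.
R2C1 = 4 − 1 = 3 completes the 4 across.
R1C1 = 8 − 2 = 6 completes the 8 across.

3 1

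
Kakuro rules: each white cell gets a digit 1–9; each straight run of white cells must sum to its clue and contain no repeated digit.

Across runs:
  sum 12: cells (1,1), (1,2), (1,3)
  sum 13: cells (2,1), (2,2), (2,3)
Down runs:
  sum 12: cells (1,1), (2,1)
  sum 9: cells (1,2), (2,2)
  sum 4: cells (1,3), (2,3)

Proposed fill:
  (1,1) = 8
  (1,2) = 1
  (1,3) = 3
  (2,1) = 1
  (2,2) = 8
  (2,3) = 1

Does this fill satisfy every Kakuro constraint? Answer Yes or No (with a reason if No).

No — the down run (1,1)–(2,1) sums to 9, not 12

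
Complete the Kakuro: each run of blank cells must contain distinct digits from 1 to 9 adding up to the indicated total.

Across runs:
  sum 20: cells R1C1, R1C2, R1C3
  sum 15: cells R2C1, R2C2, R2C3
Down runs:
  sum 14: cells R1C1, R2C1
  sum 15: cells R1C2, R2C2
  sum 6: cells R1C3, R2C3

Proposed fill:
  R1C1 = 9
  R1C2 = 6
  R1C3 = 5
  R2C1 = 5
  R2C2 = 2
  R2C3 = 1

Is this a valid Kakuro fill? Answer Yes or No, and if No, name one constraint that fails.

No — the across run R2C1–R2C3 sums to 8, not 15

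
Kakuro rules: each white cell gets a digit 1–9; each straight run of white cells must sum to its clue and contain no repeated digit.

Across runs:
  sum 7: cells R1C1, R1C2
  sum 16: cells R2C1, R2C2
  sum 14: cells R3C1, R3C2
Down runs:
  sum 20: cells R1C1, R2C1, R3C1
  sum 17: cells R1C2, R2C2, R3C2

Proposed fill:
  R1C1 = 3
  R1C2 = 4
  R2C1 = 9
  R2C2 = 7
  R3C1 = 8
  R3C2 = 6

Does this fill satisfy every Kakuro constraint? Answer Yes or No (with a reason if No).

Yes

Across: 3+4=7; 9+7=16; 8+6=14. Down: 3+9+8=20; 4+7+6=17. No digit repeats within any run.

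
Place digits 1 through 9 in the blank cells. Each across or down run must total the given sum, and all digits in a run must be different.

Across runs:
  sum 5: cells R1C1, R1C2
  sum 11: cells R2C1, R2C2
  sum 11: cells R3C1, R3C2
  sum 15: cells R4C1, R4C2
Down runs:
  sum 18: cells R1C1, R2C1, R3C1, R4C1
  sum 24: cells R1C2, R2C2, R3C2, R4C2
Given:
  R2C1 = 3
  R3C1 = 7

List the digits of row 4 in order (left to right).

Given what's placed, R1C1 must be 2 to fit the 5 across and 18 down.
R1C2 = 5 − 2 = 3 completes the 5 across.
R2C2 = 11 − 3 = 8 completes the 11 across.
R3C2 = 11 − 7 = 4 completes the 11 across.
R4C1 = 18 − 12 = 6 completes the 18 down.
R4C2 = 15 − 6 = 9 completes the 15 across.

6, 9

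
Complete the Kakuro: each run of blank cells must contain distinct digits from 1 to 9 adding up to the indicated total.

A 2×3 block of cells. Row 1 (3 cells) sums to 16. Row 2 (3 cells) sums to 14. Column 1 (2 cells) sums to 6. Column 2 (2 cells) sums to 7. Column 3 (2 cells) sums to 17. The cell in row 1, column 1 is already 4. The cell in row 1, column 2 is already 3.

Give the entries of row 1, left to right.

17 in 2 cells must be {8,9}.
(1,3) = 16 − 7 = 9 completes the 16 across.
(2,1) = 6 − 4 = 2 completes the 6 down.
(2,2) = 7 − 3 = 4 completes the 7 down.
(2,3) = 14 − 6 = 8 completes the 14 across.

4 3 9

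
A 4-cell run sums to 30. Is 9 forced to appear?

The only way to make 30 from 4 distinct digits is {6,7,8,9}, which contains 9.

Yes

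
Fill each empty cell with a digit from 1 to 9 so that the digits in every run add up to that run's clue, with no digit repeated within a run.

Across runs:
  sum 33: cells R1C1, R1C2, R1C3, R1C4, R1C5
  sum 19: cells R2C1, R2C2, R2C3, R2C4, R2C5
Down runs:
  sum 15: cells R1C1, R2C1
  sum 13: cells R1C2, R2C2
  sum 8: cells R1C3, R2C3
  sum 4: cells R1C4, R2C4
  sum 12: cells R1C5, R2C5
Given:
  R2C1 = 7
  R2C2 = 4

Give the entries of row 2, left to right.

4 in 2 cells must be {1,3}.
R1C1 = 15 − 7 = 8 completes the 15 down.
R1C2 = 13 − 4 = 9 completes the 13 down.
R1C4 = 3: the only remaining digit allowed by both the 33 across and the 4 down.
Given what's placed, R1C5 must be 7 to fit the 33 across and 12 down.
R2C4 = 4 − 3 = 1 completes the 4 down.
R2C5 = 12 − 7 = 5 completes the 12 down.
R1C3 = 33 − 27 = 6 completes the 33 across.
R2C3 = 19 − 17 = 2 completes the 19 across.

7 4 2 1 5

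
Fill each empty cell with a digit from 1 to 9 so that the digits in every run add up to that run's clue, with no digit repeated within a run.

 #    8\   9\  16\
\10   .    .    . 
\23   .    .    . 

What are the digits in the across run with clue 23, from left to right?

6 8 9

23 in 3 cells must be {6,8,9}; 16 in 2 cells must be {7,9}.
The 10 across and the 16 down share only 7, so R1C3 = 7.
The 23 across and the 8 down share only 6, so R2C1 = 6.
R2C2 = 8: the only remaining digit allowed by both the 23 across and the 9 down.
R2C3 = 23 − 14 = 9 completes the 23 across.
R1C1 = 8 − 6 = 2 completes the 8 down.
R1C2 = 10 − 9 = 1 completes the 10 across.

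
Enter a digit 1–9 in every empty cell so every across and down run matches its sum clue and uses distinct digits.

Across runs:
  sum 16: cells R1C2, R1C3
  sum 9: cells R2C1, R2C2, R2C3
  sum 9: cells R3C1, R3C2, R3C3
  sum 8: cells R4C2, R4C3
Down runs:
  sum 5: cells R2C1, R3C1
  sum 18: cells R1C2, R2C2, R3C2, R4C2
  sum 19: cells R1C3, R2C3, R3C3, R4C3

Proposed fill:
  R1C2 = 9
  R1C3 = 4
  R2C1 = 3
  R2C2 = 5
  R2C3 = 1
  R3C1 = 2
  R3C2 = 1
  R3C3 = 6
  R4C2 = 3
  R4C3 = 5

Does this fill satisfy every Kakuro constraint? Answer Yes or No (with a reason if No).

No — the across run R1C2–R1C3 sums to 13, not 16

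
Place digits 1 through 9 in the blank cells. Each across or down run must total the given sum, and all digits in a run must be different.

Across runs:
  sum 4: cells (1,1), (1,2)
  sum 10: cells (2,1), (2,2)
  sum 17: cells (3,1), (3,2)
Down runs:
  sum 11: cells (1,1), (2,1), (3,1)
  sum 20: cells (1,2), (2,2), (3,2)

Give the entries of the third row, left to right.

4 in 2 cells must be {1,3}; 17 in 2 cells must be {8,9}.
The 4 across and the 20 down share only 3, so (1,2) = 3.
The 17 across and the 11 down share only 8, so (3,1) = 8.
(3,2) = 17 − 8 = 9 completes the 17 across.
(1,1) = 4 − 3 = 1 completes the 4 across.
(2,1) = 11 − 9 = 2 completes the 11 down.
(2,2) = 10 − 2 = 8 completes the 10 across.

8 9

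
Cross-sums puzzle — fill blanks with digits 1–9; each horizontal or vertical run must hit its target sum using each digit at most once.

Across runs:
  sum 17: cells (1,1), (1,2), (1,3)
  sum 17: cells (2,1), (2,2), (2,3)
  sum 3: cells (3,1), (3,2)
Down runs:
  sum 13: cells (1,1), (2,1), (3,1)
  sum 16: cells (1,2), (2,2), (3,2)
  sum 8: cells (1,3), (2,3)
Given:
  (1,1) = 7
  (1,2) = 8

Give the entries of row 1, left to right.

3 in 2 cells must be {1,2}.
(1,3) = 17 − 15 = 2 completes the 17 across.
(2,3) = 8 − 2 = 6 completes the 8 down.
No cell is forced outright now. (2,1) can only be 2 or 4 (the digits allowed by both its 17 across and its 13 down). If (2,1) = 2: then (2,2) would have to be in {9} for the 17 across but in {1,2,3,5,6,7} for the 16 down — contradiction. So (2,1) = 4.
(2,2) = 17 − 10 = 7 completes the 17 across.
(3,1) = 13 − 11 = 2 completes the 13 down.
(3,2) = 3 − 2 = 1 completes the 3 across.

7 8 2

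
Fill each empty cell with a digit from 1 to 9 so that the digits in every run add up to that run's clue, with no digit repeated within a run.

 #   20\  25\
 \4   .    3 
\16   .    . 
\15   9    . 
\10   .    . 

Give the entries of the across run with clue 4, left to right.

1, 3

4 in 2 cells must be {1,3}; 16 in 2 cells must be {7,9}.
R1C1 = 4 − 3 = 1 completes the 4 across.
R2C1 = 7: the only remaining digit allowed by both the 16 across and the 20 down.
R2C2 = 16 − 7 = 9 completes the 16 across.
R3C2 = 15 − 9 = 6 completes the 15 across.
R4C1 = 20 − 17 = 3 completes the 20 down.
R4C2 = 10 − 3 = 7 completes the 10 across.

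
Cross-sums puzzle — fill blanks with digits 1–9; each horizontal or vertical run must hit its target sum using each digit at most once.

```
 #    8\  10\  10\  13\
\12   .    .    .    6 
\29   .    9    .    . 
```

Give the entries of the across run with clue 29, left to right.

5 9 8 7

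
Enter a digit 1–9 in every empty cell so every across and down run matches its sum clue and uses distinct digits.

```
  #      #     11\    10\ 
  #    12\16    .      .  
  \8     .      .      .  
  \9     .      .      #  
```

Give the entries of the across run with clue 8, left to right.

4, 3, 1

16 in 2 cells must be {7,9}.
The 16 across and the 11 down share only 7, so R1C2 = 7.
R1C3 = 16 − 7 = 9 completes the 16 across.
R2C3 = 10 − 9 = 1 completes the 10 down.
R2C2 = 3: the only remaining digit allowed by both the 8 across and the 11 down.
R3C2 = 11 − 10 = 1 completes the 11 down.
R2C1 = 8 − 4 = 4 completes the 8 across.
R3C1 = 9 − 1 = 8 completes the 9 across.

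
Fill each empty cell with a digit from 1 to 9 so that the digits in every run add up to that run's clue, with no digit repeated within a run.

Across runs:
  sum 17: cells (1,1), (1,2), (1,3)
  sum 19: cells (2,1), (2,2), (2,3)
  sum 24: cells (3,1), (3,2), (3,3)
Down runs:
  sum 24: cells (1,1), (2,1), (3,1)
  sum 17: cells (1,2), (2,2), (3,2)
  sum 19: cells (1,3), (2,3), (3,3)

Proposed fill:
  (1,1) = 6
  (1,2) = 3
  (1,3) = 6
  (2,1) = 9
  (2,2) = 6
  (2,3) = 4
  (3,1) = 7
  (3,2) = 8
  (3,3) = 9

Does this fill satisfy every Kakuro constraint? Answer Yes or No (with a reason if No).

No — the across run (1,1)–(1,3) sums to 15, not 17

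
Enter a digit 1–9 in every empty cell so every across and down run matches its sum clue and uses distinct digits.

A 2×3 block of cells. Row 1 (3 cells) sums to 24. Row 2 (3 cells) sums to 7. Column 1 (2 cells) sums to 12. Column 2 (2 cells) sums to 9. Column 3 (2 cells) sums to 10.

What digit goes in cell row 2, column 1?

24 in 3 cells must be {7,8,9}; 7 in 3 cells must be {1,2,4}.
The 7 across and the 12 down share only 4, so (2,1) = 4.
(1,1) = 12 − 4 = 8 completes the 12 down.
Given what's placed, (1,2) must be 7 to fit the 24 across and 9 down.
(1,3) = 24 − 15 = 9 completes the 24 across.
(2,2) = 9 − 7 = 2 completes the 9 down.
(2,3) = 7 − 6 = 1 completes the 7 across.

4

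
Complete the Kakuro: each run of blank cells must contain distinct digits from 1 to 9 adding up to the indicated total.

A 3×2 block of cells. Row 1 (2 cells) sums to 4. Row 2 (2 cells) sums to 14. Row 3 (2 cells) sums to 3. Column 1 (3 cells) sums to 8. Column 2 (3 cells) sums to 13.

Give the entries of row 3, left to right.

4 in 2 cells must be {1,3}; 3 in 2 cells must be {1,2}.
The 14 across and the 8 down share only 5, so (2,1) = 5.
(2,2) = 14 − 5 = 9 completes the 14 across.
Given what's placed, (3,2) must be 1 to fit the 3 across and 13 down.
(1,1) = 1: the only remaining digit allowed by both the 4 across and the 8 down.
(1,2) = 4 − 1 = 3 completes the 4 across.
(3,1) = 3 − 1 = 2 completes the 3 across.

2 1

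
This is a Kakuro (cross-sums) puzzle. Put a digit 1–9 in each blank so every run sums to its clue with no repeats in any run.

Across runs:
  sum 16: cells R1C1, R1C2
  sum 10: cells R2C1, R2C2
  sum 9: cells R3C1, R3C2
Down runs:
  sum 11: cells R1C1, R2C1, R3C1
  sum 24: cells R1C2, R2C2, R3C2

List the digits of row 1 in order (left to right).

7, 9

16 in 2 cells must be {7,9}; 24 in 3 cells must be {7,8,9}.
The 16 across and the 11 down share only 7, so R1C1 = 7.
R1C2 = 16 − 7 = 9 completes the 16 across.
Nothing is forced directly, so branch on R2C1, whose candidates are 1 or 3. If R2C1 = 1: then R2C2 would have to be in {9} for the 10 across but in {7,8} for the 24 down — contradiction. So R2C1 = 3.
R2C2 = 10 − 3 = 7 completes the 10 across.
R3C1 = 11 − 10 = 1 completes the 11 down.
R3C2 = 9 − 1 = 8 completes the 9 across.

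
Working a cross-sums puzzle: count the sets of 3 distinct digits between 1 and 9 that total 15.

3 distinct digits from 1–9 sum between 6 and 24.

8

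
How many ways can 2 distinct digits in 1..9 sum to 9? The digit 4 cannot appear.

3

2 distinct digits from 1–9 sum between 3 and 17.
Dropping sets that contain 4.
Enumerating: {1,8}, {2,7}, {3,6}.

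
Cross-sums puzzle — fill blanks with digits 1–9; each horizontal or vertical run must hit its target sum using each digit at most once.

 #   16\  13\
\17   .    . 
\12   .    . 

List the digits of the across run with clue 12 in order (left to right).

7, 5

17 in 2 cells must be {8,9}; 16 in 2 cells must be {7,9}.
The 17 across and the 16 down share only 9, so R1C1 = 9.
R1C2 = 17 − 9 = 8 completes the 17 across.
R2C1 = 16 − 9 = 7 completes the 16 down.
R2C2 = 12 − 7 = 5 completes the 12 across.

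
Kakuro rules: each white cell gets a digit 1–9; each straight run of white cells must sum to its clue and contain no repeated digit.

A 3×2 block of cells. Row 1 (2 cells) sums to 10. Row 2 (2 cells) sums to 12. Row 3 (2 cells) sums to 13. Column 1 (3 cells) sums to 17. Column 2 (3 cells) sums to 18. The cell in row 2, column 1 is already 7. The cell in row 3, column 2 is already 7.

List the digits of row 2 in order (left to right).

7 5

(2,2) = 12 − 7 = 5 completes the 12 across.
(3,1) = 13 − 7 = 6 completes the 13 across.
(1,1) = 17 − 13 = 4 completes the 17 down.
(1,2) = 10 − 4 = 6 completes the 10 across.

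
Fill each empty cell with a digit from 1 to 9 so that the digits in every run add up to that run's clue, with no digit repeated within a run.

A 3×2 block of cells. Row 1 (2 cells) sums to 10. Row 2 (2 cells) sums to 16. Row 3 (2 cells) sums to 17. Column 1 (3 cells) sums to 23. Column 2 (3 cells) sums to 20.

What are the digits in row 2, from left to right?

9 7

16 in 2 cells must be {7,9}; 17 in 2 cells must be {8,9}; 23 in 3 cells must be {6,8,9}.
The 16 across and the 23 down share only 9, so (2,1) = 9.
(2,2) = 16 − 9 = 7 completes the 16 across.
Given what's placed, (3,1) must be 8 to fit the 17 across and 23 down.
(3,2) = 17 − 8 = 9 completes the 17 across.
(1,1) = 23 − 17 = 6 completes the 23 down.
(1,2) = 10 − 6 = 4 completes the 10 across.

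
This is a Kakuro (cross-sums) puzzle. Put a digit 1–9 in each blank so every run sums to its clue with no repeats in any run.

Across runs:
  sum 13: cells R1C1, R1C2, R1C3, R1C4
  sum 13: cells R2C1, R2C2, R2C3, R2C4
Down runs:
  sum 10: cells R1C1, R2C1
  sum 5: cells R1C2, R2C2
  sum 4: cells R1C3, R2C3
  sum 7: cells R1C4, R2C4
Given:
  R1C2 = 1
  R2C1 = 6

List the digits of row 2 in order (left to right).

6 4 1 2

4 in 2 cells must be {1,3}.
R1C1 = 10 − 6 = 4 completes the 10 down.
Given what's placed, R1C3 must be 3 to fit the 13 across and 4 down.
R1C4 = 13 − 8 = 5 completes the 13 across.
R2C2 = 5 − 1 = 4 completes the 5 down.
R2C3 = 4 − 3 = 1 completes the 4 down.
R2C4 = 13 − 11 = 2 completes the 13 across.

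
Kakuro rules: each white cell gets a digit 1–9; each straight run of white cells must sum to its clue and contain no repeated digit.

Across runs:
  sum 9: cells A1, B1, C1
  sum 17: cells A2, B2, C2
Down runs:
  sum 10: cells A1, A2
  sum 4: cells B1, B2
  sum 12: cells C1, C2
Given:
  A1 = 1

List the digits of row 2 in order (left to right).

4 in 2 cells must be {1,3}.
Given what's placed, B1 must be 3 to fit the 9 across and 4 down.
C1 = 9 − 4 = 5 completes the 9 across.
A2 = 10 − 1 = 9 completes the 10 down.
B2 = 4 − 3 = 1 completes the 4 down.
C2 = 17 − 10 = 7 completes the 17 across.

9 1 7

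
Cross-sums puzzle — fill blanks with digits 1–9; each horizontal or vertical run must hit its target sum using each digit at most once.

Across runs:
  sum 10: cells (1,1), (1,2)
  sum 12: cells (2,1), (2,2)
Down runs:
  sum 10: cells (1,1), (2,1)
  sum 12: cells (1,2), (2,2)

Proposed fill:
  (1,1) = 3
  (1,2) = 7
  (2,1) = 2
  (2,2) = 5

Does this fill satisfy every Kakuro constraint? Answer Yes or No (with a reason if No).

No — the across run (2,1)–(2,2) sums to 7, not 12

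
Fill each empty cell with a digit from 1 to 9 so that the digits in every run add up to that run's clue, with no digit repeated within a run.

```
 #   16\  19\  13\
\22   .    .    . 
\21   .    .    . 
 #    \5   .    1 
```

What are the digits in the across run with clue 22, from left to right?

9, 6, 7

16 in 2 cells must be {7,9}.
R3C2 = 5 − 1 = 4 completes the 5 across.
Nothing is forced directly, so branch on R1C1, whose candidates are 7 or 9. If R1C1 = 7: that forces R1C3 = 9, R2C1 = 9, after which R2C3 would have to be in {4,5,7,8} for the 21 across but in {3} for the 13 down — contradiction. So R1C1 = 9.
R2C1 = 16 − 9 = 7 completes the 16 down.
Nothing is forced directly, so branch on R2C3, whose candidates are 5 or 8 or 9. If R2C3 = 8: then R1C3 would have to be in {5,6,7,8} for the 22 across but in {4} for the 13 down — contradiction. If R2C3 = 9: then R1C3 would have to be in {5,6,7,8} for the 22 across but in {3} for the 13 down — contradiction. So R2C3 = 5.
R1C3 = 13 − 6 = 7 completes the 13 down.
R2C2 = 21 − 12 = 9 completes the 21 across.
R1C2 = 22 − 16 = 6 completes the 22 across.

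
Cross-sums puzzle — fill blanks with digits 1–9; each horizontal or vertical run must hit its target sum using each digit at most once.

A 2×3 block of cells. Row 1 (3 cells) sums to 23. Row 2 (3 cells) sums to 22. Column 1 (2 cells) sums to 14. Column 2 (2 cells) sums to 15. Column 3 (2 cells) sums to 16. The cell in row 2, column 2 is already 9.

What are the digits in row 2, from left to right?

23 in 3 cells must be {6,8,9}; 16 in 2 cells must be {7,9}.
(1,2) = 15 − 9 = 6 completes the 15 down.
(1,3) = 9: the only remaining digit allowed by both the 23 across and the 16 down.
(2,3) = 16 − 9 = 7 completes the 16 down.
(1,1) = 23 − 15 = 8 completes the 23 across.
(2,1) = 22 − 16 = 6 completes the 22 across.

6 9 7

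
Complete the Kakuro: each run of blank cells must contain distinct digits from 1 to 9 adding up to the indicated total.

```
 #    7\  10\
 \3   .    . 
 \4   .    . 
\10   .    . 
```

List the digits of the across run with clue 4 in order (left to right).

1 3

3 in 2 cells must be {1,2}; 4 in 2 cells must be {1,3}; 7 in 3 cells must be {1,2,4}.
The 4 across and the 7 down share only 1, so R2C1 = 1.
R2C2 = 4 − 1 = 3 completes the 4 across.
Given what's placed, R1C1 must be 2 to fit the 3 across and 7 down.
R1C2 = 3 − 2 = 1 completes the 3 across.
R3C1 = 7 − 3 = 4 completes the 7 down.
R3C2 = 10 − 4 = 6 completes the 10 across.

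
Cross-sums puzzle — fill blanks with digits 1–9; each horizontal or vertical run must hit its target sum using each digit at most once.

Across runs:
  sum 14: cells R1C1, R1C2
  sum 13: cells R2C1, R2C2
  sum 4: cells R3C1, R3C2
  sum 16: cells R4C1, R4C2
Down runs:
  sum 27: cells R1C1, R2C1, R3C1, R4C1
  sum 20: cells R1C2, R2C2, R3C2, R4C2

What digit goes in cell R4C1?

4 in 2 cells must be {1,3}; 16 in 2 cells must be {7,9}.
Only 3 fits R3C1 under both its across sum 4 and down sum 27.
R3C2 = 4 − 3 = 1 completes the 4 across.
Nothing is forced directly, so branch on R1C1, whose candidates are 8 or 9. If R1C1 = 9: that forces R1C2 = 5, R4C1 = 7, after which R4C2 would have to be in {9} for the 16 across but in {6,8} for the 20 down — contradiction. So R1C1 = 8.
R1C2 = 14 − 8 = 6 completes the 14 across.
R4C2 = 9: the only remaining digit allowed by both the 16 across and the 20 down.
R2C2 = 20 − 16 = 4 completes the 20 down.
R4C1 = 16 − 9 = 7 completes the 16 across.

7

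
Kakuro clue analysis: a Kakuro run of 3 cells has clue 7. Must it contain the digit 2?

The only way to make 7 from 3 distinct digits is {1,2,4}, which contains 2.

Yes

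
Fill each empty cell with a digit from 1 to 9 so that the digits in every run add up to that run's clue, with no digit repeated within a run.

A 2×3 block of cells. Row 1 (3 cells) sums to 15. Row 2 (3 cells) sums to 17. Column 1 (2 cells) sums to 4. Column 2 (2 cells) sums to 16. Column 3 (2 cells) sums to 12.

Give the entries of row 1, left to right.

4 in 2 cells must be {1,3}; 16 in 2 cells must be {7,9}.
Nothing is forced directly, so branch on (1,1), whose candidates are 1 or 3. If (1,1) = 1: that forces (1,2) = 9, (1,3) = 5, (2,1) = 3, after which (2,2) would have to be in {5,6,8,9} for the 17 across but in {7} for the 16 down — contradiction. So (1,1) = 3.
Given what's placed, (1,2) must be 7 to fit the 15 across and 16 down.
(1,3) = 15 − 10 = 5 completes the 15 across.
(2,1) = 4 − 3 = 1 completes the 4 down.
(2,2) = 16 − 7 = 9 completes the 16 down.
(2,3) = 17 − 10 = 7 completes the 17 across.

3, 7, 5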